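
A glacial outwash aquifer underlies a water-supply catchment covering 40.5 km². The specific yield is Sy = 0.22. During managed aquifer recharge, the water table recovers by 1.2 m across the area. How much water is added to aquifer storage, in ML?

ΔV ≈ 10700 ML

A = 40.5 km² = 4.05 × 10^7 m²
ΔV = Sy × A × Δh = 0.22 × 4.05 × 10^7 m² × 1.2 m = 1.069 × 10^7 m³
ΔV = 1.069 × 10^7 m³ = 10690 ML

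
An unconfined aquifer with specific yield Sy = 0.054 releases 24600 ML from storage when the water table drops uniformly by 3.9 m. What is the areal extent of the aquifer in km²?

ΔV = 24600 ML = 2.46 × 10^7 m³
A = ΔV / (Sy × Δh) = 2.46 × 10^7 / (0.054 × 3.9) = 1.168 × 10^8 m²
A = 1.168 × 10^8 m² = 116.8 km²

A ≈ 117 km²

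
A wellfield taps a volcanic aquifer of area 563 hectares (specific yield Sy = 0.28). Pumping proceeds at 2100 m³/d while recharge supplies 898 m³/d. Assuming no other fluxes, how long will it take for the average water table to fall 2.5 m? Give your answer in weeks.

t ≈ 468 weeks

A = 563 hectares = 5.63 × 10^6 m²
ΔV = Sy × A × Δh = 0.28 × 5.63 × 10^6 × 2.5 = 3.941 × 10^6 m³
Net withdrawal = 2100 − 898 = 1202 m³/d
t = ΔV / Q = 3.941 × 10^6 m³ / 1202 m³/d = 3279 d
t = 3279 d ≈ 468.4 weeks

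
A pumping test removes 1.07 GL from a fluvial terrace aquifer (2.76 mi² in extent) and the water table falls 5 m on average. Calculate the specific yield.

A = 2.76 mi² = 7.148 × 10^6 m²
ΔV = 1.07 GL = 1.07 × 10^6 m³
Sy = ΔV / (A × Δh) = 1.07 × 10^6 m³ / (7.148 × 10^6 m² × 5 m) = 0.02994

Sy ≈ 0.03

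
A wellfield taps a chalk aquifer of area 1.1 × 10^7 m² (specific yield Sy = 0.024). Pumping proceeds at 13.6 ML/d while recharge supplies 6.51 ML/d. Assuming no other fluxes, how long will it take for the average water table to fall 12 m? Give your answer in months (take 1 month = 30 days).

ΔV = Sy × A × Δh = 0.024 × 1.1 × 10^7 × 12 = 3.168 × 10^6 m³
Net withdrawal = 13.6 − 6.51 = 7.09 ML/d = 7090 m³/d
t = ΔV / Q = 3.168 × 10^6 m³ / 7090 m³/d = 446.8 d
t = 446.8 d ≈ 14.89 months

t ≈ 14.9 months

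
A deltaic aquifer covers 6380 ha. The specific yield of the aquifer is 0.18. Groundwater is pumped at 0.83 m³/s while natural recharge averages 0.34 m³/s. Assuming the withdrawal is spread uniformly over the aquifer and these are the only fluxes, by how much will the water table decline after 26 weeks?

Δh ≈ 0.671 m

A = 6380 ha = 6.38 × 10^7 m²
Net abstraction = 0.83 − 0.34 = 0.49 m³/s
Q_net = 0.49 m³/s = 42340 m³/d
t = 26 weeks = 182 d
ΔV = Q × t = 42340 m³/d × 182 d = 7.705 × 10^6 m³
Δh = ΔV / (Sy × A) = 7.705 × 10^6 / (0.18 × 6.38 × 10^7) = 0.6709 m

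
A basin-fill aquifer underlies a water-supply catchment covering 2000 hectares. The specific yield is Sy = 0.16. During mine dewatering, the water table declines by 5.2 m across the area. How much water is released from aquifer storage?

A = 2000 hectares = 2 × 10^7 m²
ΔV = Sy × A × Δh = 0.16 × 2 × 10^7 m² × 5.2 m = 1.664 × 10^7 m³

ΔV ≈ 1.66 × 10^7 m³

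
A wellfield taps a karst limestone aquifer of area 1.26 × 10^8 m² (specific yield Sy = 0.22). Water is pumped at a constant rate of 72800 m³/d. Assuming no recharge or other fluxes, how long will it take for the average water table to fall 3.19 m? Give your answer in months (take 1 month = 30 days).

ΔV = Sy × A × Δh = 0.22 × 1.26 × 10^8 × 3.19 = 8.843 × 10^7 m³
t = ΔV / Q = 8.843 × 10^7 m³ / 72800 m³/d = 1215 d
t = 1215 d ≈ 40.49 months

t ≈ 40.5 months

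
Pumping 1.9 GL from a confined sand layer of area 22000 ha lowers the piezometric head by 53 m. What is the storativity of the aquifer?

S ≈ 1.6 × 10^-4

A = 22000 ha = 2.2 × 10^8 m²
ΔV = 1.9 GL = 1.9 × 10^6 m³
S = ΔV / (A × Δh) = 1.9 × 10^6 m³ / (2.2 × 10^8 m² × 53 m) = 1.63 × 10^-4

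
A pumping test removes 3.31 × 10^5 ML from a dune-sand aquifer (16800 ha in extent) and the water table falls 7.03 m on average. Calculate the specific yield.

A = 16800 ha = 1.68 × 10^8 m²
ΔV = 3.31 × 10^5 ML = 3.31 × 10^8 m³
Sy = ΔV / (A × Δh) = 3.31 × 10^8 m³ / (1.68 × 10^8 m² × 7.03 m) = 0.2803

Sy ≈ 0.28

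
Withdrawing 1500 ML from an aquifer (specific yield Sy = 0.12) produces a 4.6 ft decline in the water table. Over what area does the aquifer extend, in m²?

Δh = 4.6 ft = 1.402 m
ΔV = 1500 ML = 1.5 × 10^6 m³
A = ΔV / (Sy × Δh) = 1.5 × 10^6 / (0.12 × 1.402) = 8.915 × 10^6 m²

A ≈ 8.92 × 10^6 m²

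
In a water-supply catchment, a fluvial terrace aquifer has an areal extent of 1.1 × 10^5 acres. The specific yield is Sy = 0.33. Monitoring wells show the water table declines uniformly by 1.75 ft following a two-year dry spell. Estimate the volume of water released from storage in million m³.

ΔV ≈ 78.4 million m³

A = 1.1 × 10^5 acres = 4.452 × 10^8 m²
Δh = 1.75 ft = 0.5334 m
ΔV = Sy × A × Δh = 0.33 × 4.452 × 10^8 m² × 0.5334 m = 7.836 × 10^7 m³
ΔV = 7.836 × 10^7 m³ = 78.36 million m³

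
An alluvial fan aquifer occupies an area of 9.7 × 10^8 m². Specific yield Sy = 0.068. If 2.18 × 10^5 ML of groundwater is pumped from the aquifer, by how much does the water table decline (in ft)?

Δh ≈ 10.8 ft

ΔV = 2.18 × 10^5 ML = 2.18 × 10^8 m³
Δh = ΔV / (Sy × A) = 2.18 × 10^8 m³ / (0.068 × 9.7 × 10^8 m²) = 3.305 m
Δh = 3.305 m = 10.84 ft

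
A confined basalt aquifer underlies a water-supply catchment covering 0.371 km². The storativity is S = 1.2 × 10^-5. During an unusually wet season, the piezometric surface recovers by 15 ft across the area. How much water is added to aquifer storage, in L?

A = 0.371 km² = 3.71 × 10^5 m²
Δh = 15 ft = 4.572 m
ΔV = S × A × Δh = 1.2 × 10^-5 × 3.71 × 10^5 m² × 4.572 m = 20.35 m³
ΔV = 20.35 m³ = 20350 L

ΔV ≈ 20400 L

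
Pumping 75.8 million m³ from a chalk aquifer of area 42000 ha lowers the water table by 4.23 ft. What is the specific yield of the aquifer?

Sy ≈ 0.14

A = 42000 ha = 4.2 × 10^8 m²
Δh = 4.23 ft = 1.289 m
ΔV = 75.8 million m³ = 7.58 × 10^7 m³
Sy = ΔV / (A × Δh) = 7.58 × 10^7 m³ / (4.2 × 10^8 m² × 1.289 m) = 0.14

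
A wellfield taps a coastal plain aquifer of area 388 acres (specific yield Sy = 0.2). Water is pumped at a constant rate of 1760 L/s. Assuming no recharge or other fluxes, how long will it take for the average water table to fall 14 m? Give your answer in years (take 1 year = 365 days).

A = 388 acres = 1.57 × 10^6 m²
ΔV = Sy × A × Δh = 0.2 × 1.57 × 10^6 × 14 = 4.397 × 10^6 m³
Q = 1760 L/s = 1.521 × 10^5 m³/d
t = ΔV / Q = 4.397 × 10^6 m³ / 1.521 × 10^5 m³/d = 28.91 d
t = 28.91 d ≈ 0.07921 years

t ≈ 0.0792 years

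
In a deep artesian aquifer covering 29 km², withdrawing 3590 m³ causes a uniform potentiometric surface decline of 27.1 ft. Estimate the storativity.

S ≈ 1.5 × 10^-5

A = 29 km² = 2.9 × 10^7 m²
Δh = 27.1 ft = 8.26 m
S = ΔV / (A × Δh) = 3590 m³ / (2.9 × 10^7 m² × 8.26 m) = 1.499 × 10^-5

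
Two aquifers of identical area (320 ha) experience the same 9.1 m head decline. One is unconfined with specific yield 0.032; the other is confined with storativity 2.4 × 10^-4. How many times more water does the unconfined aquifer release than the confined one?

ΔV_u / ΔV_c ≈ 133

A = 320 ha = 3.2 × 10^6 m²
Unconfined: ΔV_u = Sy × A × Δh = 0.032 × 3.2 × 10^6 × 9.1 = 9.318 × 10^5 m³
Confined: ΔV_c = S × A × Δh = 2.4 × 10^-4 × 3.2 × 10^6 × 9.1 = 6989 m³
Ratio = ΔV_u / ΔV_c = Sy / S = 0.032 / 2.4 × 10^-4 = 133.3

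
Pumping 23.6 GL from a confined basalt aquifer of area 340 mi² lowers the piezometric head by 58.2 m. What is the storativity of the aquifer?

A = 340 mi² = 8.806 × 10^8 m²
ΔV = 23.6 GL = 2.36 × 10^7 m³
S = ΔV / (A × Δh) = 2.36 × 10^7 m³ / (8.806 × 10^8 m² × 58.2 m) = 4.605 × 10^-4

S ≈ 4.6 × 10^-4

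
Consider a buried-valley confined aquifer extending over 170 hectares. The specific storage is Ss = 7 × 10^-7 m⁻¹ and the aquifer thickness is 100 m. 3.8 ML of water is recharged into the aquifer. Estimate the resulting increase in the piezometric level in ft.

Δh ≈ 105 ft

S = Ss × b = 7 × 10^-7 m⁻¹ × 100 m = 7 × 10^-5
A = 170 hectares = 1.7 × 10^6 m²
ΔV = 3.8 ML = 3800 m³
Δh = ΔV / (S × A) = 3800 m³ / (7 × 10^-5 × 1.7 × 10^6 m²) = 31.93 m
Δh = 31.93 m = 104.8 ft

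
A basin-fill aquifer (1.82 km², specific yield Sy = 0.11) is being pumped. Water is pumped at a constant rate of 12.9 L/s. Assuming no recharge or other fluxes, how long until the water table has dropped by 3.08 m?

A = 1.82 km² = 1.82 × 10^6 m²
ΔV = Sy × A × Δh = 0.11 × 1.82 × 10^6 × 3.08 = 6.166 × 10^5 m³
Q = 12.9 L/s = 1115 m³/d
t = ΔV / Q = 6.166 × 10^5 m³ / 1115 m³/d = 553.2 d

t ≈ 553 days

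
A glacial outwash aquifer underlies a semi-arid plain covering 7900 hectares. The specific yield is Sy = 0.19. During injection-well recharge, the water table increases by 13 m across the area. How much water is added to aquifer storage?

ΔV ≈ 1.95 × 10^8 m³

A = 7900 hectares = 7.9 × 10^7 m²
ΔV = Sy × A × Δh = 0.19 × 7.9 × 10^7 m² × 13 m = 1.951 × 10^8 m³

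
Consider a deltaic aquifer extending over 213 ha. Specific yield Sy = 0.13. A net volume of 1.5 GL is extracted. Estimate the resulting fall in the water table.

A = 213 ha = 2.13 × 10^6 m²
ΔV = 1.5 GL = 1.5 × 10^6 m³
Δh = ΔV / (Sy × A) = 1.5 × 10^6 m³ / (0.13 × 2.13 × 10^6 m²) = 5.417 m

Δh ≈ 5.42 m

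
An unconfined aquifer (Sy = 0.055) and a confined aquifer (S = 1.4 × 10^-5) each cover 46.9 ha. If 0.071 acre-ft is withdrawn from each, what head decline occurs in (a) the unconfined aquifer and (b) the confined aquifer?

A = 46.9 ha = 4.69 × 10^5 m²
ΔV = 0.071 acre-ft = 87.58 m³
Unconfined: Δh_u = ΔV/(Sy·A) = 87.58/(0.055 × 4.69 × 10^5) = 0.003395 m
Confined: Δh_c = ΔV/(S·A) = 87.58/(1.4 × 10^-5 × 4.69 × 10^5) = 13.34 m

Δh_u ≈ 0.0034 m; Δh_c ≈ 13.3 m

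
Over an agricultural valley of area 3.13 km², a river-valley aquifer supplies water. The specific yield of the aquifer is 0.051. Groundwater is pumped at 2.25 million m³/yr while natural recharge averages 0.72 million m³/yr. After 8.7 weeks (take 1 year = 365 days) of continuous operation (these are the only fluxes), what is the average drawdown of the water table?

Δh ≈ 1.6 m

A = 3.13 km² = 3.13 × 10^6 m²
Net abstraction = 2.25 − 0.72 = 1.53 million m³/yr
Q_net = 1.53 million m³/yr = 4192 m³/d
t = 8.7 weeks = 60.9 d
ΔV = Q × t = 4192 m³/d × 60.9 d = 2.553 × 10^5 m³
Δh = ΔV / (Sy × A) = 2.553 × 10^5 / (0.051 × 3.13 × 10^6) = 1.599 m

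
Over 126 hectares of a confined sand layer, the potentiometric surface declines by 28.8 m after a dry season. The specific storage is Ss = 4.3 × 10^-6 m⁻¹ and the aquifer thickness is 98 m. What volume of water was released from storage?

S = Ss × b = 4.3 × 10^-6 m⁻¹ × 98 m = 4.214 × 10^-4
A = 126 hectares = 1.26 × 10^6 m²
ΔV = S × A × Δh = 4.214 × 10^-4 × 1.26 × 10^6 m² × 28.8 m = 15290 m³

ΔV ≈ 15300 m³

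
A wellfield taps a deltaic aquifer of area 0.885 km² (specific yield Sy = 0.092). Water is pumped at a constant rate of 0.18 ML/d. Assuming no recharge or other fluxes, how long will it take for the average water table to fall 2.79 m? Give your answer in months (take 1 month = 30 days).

t ≈ 42.1 months

A = 0.885 km² = 8.85 × 10^5 m²
ΔV = Sy × A × Δh = 0.092 × 8.85 × 10^5 × 2.79 = 2.272 × 10^5 m³
Q = 0.18 ML/d = 180 m³/d
t = ΔV / Q = 2.272 × 10^5 m³ / 180 m³/d = 1262 d
t = 1262 d ≈ 42.07 months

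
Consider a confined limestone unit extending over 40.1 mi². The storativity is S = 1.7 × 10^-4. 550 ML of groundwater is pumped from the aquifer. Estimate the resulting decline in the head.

Δh ≈ 31.2 m

A = 40.1 mi² = 1.039 × 10^8 m²
ΔV = 550 ML = 5.5 × 10^5 m³
Δh = ΔV / (S × A) = 5.5 × 10^5 m³ / (1.7 × 10^-4 × 1.039 × 10^8 m²) = 31.15 m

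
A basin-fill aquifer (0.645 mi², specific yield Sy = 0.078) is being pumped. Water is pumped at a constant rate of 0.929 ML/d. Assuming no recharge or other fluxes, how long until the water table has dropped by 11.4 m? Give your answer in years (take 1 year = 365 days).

t ≈ 4.38 years

A = 0.645 mi² = 1.671 × 10^6 m²
ΔV = Sy × A × Δh = 0.078 × 1.671 × 10^6 × 11.4 = 1.485 × 10^6 m³
Q = 0.929 ML/d = 929 m³/d
t = ΔV / Q = 1.485 × 10^6 m³ / 929 m³/d = 1599 d
t = 1599 d ≈ 4.381 years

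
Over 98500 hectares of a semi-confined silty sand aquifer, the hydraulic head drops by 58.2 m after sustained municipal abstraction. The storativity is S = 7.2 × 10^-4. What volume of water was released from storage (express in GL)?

A = 98500 hectares = 9.85 × 10^8 m²
ΔV = S × A × Δh = 7.2 × 10^-4 × 9.85 × 10^8 m² × 58.2 m = 4.128 × 10^7 m³
ΔV = 4.128 × 10^7 m³ = 41.28 GL

ΔV ≈ 41.3 GL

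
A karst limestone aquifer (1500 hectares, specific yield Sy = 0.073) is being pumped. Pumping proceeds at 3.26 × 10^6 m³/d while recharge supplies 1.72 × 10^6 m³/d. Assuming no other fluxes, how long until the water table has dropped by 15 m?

t ≈ 10.7 days

A = 1500 hectares = 1.5 × 10^7 m²
ΔV = Sy × A × Δh = 0.073 × 1.5 × 10^7 × 15 = 1.643 × 10^7 m³
Net withdrawal = 3.26 × 10^6 − 1.72 × 10^6 = 1.54 × 10^6 m³/d
t = ΔV / Q = 1.643 × 10^7 m³ / 1.54 × 10^6 m³/d = 10.67 d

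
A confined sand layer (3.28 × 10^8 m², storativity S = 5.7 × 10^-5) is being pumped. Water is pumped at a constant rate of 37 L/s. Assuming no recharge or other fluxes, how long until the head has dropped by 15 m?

ΔV = S × A × Δh = 5.7 × 10^-5 × 3.28 × 10^8 × 15 = 2.804 × 10^5 m³
Q = 37 L/s = 3197 m³/d
t = ΔV / Q = 2.804 × 10^5 m³ / 3197 m³/d = 87.73 d

t ≈ 87.7 days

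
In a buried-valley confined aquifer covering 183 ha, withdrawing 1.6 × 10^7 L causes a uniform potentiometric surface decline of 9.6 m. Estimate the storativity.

A = 183 ha = 1.83 × 10^6 m²
ΔV = 1.6 × 10^7 L = 16000 m³
S = ΔV / (A × Δh) = 16000 m³ / (1.83 × 10^6 m² × 9.6 m) = 9.107 × 10^-4

S ≈ 9.1 × 10^-4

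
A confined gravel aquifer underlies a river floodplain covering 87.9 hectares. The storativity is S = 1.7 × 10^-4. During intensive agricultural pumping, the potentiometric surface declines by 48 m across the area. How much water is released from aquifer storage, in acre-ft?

A = 87.9 hectares = 8.79 × 10^5 m²
ΔV = S × A × Δh = 1.7 × 10^-4 × 8.79 × 10^5 m² × 48 m = 7173 m³
ΔV = 7173 m³ = 5.815 acre-ft

ΔV ≈ 5.81 acre-ft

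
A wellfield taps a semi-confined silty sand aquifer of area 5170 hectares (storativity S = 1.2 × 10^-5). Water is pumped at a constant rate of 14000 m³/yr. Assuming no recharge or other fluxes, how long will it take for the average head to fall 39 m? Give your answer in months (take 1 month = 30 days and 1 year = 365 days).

t ≈ 21 months

A = 5170 hectares = 5.17 × 10^7 m²
ΔV = S × A × Δh = 1.2 × 10^-5 × 5.17 × 10^7 × 39 = 24200 m³
Q = 14000 m³/yr = 38.36 m³/d
t = ΔV / Q = 24200 m³ / 38.36 m³/d = 630.8 d
t = 630.8 d ≈ 21.03 months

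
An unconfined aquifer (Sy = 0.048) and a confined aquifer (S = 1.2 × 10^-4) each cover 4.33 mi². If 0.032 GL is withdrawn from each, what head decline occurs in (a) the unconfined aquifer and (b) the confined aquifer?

A = 4.33 mi² = 1.121 × 10^7 m²
ΔV = 0.032 GL = 32000 m³
Unconfined: Δh_u = ΔV/(Sy·A) = 32000/(0.048 × 1.121 × 10^7) = 0.05945 m
Confined: Δh_c = ΔV/(S·A) = 32000/(1.2 × 10^-4 × 1.121 × 10^7) = 23.78 m

Δh_u ≈ 0.0594 m; Δh_c ≈ 23.8 m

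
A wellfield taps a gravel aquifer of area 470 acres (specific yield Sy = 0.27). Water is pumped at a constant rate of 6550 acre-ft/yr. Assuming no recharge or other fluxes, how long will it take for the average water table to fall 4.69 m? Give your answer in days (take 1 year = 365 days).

A = 470 acres = 1.902 × 10^6 m²
ΔV = Sy × A × Δh = 0.27 × 1.902 × 10^6 × 4.69 = 2.409 × 10^6 m³
Q = 6550 acre-ft/yr = 22140 m³/d
t = ΔV / Q = 2.409 × 10^6 m³ / 22140 m³/d = 108.8 d

t ≈ 109 days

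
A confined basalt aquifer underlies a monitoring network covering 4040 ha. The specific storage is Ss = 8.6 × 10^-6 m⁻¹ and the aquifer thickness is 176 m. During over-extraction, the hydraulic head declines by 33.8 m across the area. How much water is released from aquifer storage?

ΔV ≈ 2.07 × 10^6 m³

S = Ss × b = 8.6 × 10^-6 m⁻¹ × 176 m = 1.514 × 10^-3
A = 4040 ha = 4.04 × 10^7 m²
ΔV = S × A × Δh = 0.001514 × 4.04 × 10^7 m² × 33.8 m = 2.067 × 10^6 m³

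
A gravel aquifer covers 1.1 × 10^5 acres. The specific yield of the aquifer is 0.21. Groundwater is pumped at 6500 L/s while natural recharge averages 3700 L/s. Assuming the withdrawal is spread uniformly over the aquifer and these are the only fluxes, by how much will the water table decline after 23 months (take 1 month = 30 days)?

A = 1.1 × 10^5 acres = 4.452 × 10^8 m²
Net abstraction = 6500 − 3700 = 2800 L/s
Q_net = 2800 L/s = 2.419 × 10^5 m³/d
t = 23 months = 690 d
ΔV = Q × t = 2.419 × 10^5 m³/d × 690 d = 1.669 × 10^8 m³
Δh = ΔV / (Sy × A) = 1.669 × 10^8 / (0.21 × 4.452 × 10^8) = 1.786 m

Δh ≈ 1.79 m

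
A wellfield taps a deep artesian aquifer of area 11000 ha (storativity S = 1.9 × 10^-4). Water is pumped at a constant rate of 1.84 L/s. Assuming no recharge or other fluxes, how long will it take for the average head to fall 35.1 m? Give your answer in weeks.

t ≈ 659 weeks

A = 11000 ha = 1.1 × 10^8 m²
ΔV = S × A × Δh = 1.9 × 10^-4 × 1.1 × 10^8 × 35.1 = 7.336 × 10^5 m³
Q = 1.84 L/s = 159 m³/d
t = ΔV / Q = 7.336 × 10^5 m³ / 159 m³/d = 4614 d
t = 4614 d ≈ 659.2 weeks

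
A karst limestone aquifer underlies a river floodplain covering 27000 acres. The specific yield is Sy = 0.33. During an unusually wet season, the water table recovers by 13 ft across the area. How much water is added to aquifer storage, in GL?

ΔV ≈ 143 GL

A = 27000 acres = 1.093 × 10^8 m²
Δh = 13 ft = 3.962 m
ΔV = Sy × A × Δh = 0.33 × 1.093 × 10^8 m² × 3.962 m = 1.429 × 10^8 m³
ΔV = 1.429 × 10^8 m³ = 142.9 GL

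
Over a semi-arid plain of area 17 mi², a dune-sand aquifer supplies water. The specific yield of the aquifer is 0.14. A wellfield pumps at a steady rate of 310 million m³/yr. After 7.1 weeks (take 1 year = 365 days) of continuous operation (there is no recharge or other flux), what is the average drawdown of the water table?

A = 17 mi² = 4.403 × 10^7 m²
Q = 310 million m³/yr = 8.493 × 10^5 m³/d
t = 7.1 weeks = 49.7 d
ΔV = Q × t = 8.493 × 10^5 m³/d × 49.7 d = 4.221 × 10^7 m³
Δh = ΔV / (Sy × A) = 4.221 × 10^7 / (0.14 × 4.403 × 10^7) = 6.848 m

Δh ≈ 6.85 m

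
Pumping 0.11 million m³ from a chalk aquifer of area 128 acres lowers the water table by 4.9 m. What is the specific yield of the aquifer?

A = 128 acres = 5.18 × 10^5 m²
ΔV = 0.11 million m³ = 1.1 × 10^5 m³
Sy = ΔV / (A × Δh) = 1.1 × 10^5 m³ / (5.18 × 10^5 m² × 4.9 m) = 0.04334

Sy ≈ 0.043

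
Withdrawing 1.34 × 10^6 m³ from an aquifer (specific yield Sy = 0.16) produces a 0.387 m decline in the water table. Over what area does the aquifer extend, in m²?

A = ΔV / (Sy × Δh) = 1.34 × 10^6 / (0.16 × 0.387) = 2.164 × 10^7 m²

A ≈ 2.16 × 10^7 m²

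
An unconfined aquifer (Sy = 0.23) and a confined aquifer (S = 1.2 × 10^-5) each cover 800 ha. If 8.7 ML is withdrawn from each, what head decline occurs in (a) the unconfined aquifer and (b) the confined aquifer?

A = 800 ha = 8 × 10^6 m²
ΔV = 8.7 ML = 8700 m³
Unconfined: Δh_u = ΔV/(Sy·A) = 8700/(0.23 × 8 × 10^6) = 0.004728 m
Confined: Δh_c = ΔV/(S·A) = 8700/(1.2 × 10^-5 × 8 × 10^6) = 90.62 m

Δh_u ≈ 0.00473 m; Δh_c ≈ 90.6 m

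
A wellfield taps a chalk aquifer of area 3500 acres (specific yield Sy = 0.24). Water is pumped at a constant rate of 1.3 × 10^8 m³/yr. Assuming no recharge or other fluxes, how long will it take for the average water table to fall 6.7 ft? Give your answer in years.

t ≈ 0.0534 years

A = 3500 acres = 1.416 × 10^7 m²
Δh = 6.7 ft = 2.042 m
ΔV = Sy × A × Δh = 0.24 × 1.416 × 10^7 × 2.042 = 6.942 × 10^6 m³
Q = 1.3 × 10^8 m³/yr = 3.562 × 10^5 m³/d
t = ΔV / Q = 6.942 × 10^6 m³ / 3.562 × 10^5 m³/d = 19.49 d
t = 19.49 d ≈ 0.0534 years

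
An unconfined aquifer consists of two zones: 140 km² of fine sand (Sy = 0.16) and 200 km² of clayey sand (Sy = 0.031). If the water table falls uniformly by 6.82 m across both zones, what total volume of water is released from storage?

ΔV ≈ 1.95 × 10^8 m³

A₁ = 140 km² = 1.4 × 10^8 m²; A₂ = 200 km² = 2 × 10^8 m²
ΔV₁ = 0.16 × 1.4 × 10^8 × 6.82 = 1.528 × 10^8 m³
ΔV₂ = 0.031 × 2 × 10^8 × 6.82 = 4.228 × 10^7 m³
ΔV = ΔV₁ + ΔV₂ = 1.951 × 10^8 m³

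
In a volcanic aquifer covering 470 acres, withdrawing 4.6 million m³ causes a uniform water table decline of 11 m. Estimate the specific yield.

Sy ≈ 0.22

A = 470 acres = 1.902 × 10^6 m²
ΔV = 4.6 million m³ = 4.6 × 10^6 m³
Sy = ΔV / (A × Δh) = 4.6 × 10^6 m³ / (1.902 × 10^6 m² × 11 m) = 0.2199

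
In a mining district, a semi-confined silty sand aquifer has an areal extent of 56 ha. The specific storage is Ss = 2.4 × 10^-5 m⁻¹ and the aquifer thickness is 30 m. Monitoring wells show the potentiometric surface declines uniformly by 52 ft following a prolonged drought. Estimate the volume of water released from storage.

ΔV ≈ 6390 m³

S = Ss × b = 2.4 × 10^-5 m⁻¹ × 30 m = 7.2 × 10^-4
A = 56 ha = 5.6 × 10^5 m²
Δh = 52 ft = 15.85 m
ΔV = S × A × Δh = 7.2 × 10^-4 × 5.6 × 10^5 m² × 15.85 m = 6391 m³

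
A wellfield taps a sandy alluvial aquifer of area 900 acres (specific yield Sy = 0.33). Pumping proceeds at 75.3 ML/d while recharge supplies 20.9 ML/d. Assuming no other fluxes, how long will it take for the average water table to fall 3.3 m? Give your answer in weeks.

A = 900 acres = 3.642 × 10^6 m²
ΔV = Sy × A × Δh = 0.33 × 3.642 × 10^6 × 3.3 = 3.966 × 10^6 m³
Net withdrawal = 75.3 − 20.9 = 54.4 ML/d = 54400 m³/d
t = ΔV / Q = 3.966 × 10^6 m³ / 54400 m³/d = 72.91 d
t = 72.91 d ≈ 10.42 weeks

t ≈ 10.4 weeks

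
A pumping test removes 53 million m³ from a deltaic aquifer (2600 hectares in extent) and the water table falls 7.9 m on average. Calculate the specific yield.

Sy ≈ 0.26

A = 2600 hectares = 2.6 × 10^7 m²
ΔV = 53 million m³ = 5.3 × 10^7 m³
Sy = ΔV / (A × Δh) = 5.3 × 10^7 m³ / (2.6 × 10^7 m² × 7.9 m) = 0.258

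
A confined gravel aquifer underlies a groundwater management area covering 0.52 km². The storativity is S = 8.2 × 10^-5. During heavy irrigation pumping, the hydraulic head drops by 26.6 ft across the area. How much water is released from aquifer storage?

A = 0.52 km² = 5.2 × 10^5 m²
Δh = 26.6 ft = 8.108 m
ΔV = S × A × Δh = 8.2 × 10^-5 × 5.2 × 10^5 m² × 8.108 m = 345.7 m³

ΔV ≈ 346 m³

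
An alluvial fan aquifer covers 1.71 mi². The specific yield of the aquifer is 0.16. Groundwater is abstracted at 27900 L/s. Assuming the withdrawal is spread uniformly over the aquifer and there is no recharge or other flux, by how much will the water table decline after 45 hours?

Δh ≈ 6.38 m

A = 1.71 mi² = 4.429 × 10^6 m²
Q = 27900 L/s = 2.411 × 10^6 m³/d
t = 45 hours = 1.875 d
ΔV = Q × t = 2.411 × 10^6 m³/d × 1.875 d = 4.52 × 10^6 m³
Δh = ΔV / (Sy × A) = 4.52 × 10^6 / (0.16 × 4.429 × 10^6) = 6.378 m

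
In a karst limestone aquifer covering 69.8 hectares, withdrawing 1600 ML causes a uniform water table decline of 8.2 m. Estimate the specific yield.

A = 69.8 hectares = 6.98 × 10^5 m²
ΔV = 1600 ML = 1.6 × 10^6 m³
Sy = ΔV / (A × Δh) = 1.6 × 10^6 m³ / (6.98 × 10^5 m² × 8.2 m) = 0.2795

Sy ≈ 0.28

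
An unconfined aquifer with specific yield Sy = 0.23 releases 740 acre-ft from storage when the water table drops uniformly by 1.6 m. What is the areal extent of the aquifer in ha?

ΔV = 740 acre-ft = 9.128 × 10^5 m³
A = ΔV / (Sy × Δh) = 9.128 × 10^5 / (0.23 × 1.6) = 2.48 × 10^6 m²
A = 2.48 × 10^6 m² = 248 ha

A ≈ 248 ha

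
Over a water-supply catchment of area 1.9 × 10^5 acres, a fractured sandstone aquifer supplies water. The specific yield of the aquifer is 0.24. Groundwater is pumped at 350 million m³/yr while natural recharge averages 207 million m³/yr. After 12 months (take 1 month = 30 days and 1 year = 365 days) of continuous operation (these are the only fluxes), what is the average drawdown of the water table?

A = 1.9 × 10^5 acres = 7.689 × 10^8 m²
Net abstraction = 350 − 207 = 143 million m³/yr
Q_net = 143 million m³/yr = 3.918 × 10^5 m³/d
t = 12 months = 360 d
ΔV = Q × t = 3.918 × 10^5 m³/d × 360 d = 1.41 × 10^8 m³
Δh = ΔV / (Sy × A) = 1.41 × 10^8 / (0.24 × 7.689 × 10^8) = 0.7643 m

Δh ≈ 0.764 m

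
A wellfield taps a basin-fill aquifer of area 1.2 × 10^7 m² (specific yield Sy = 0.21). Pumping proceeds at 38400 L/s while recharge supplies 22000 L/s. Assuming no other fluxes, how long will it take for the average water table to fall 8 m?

ΔV = Sy × A × Δh = 0.21 × 1.2 × 10^7 × 8 = 2.016 × 10^7 m³
Net withdrawal = 38400 − 22000 = 16400 L/s = 1.417 × 10^6 m³/d
t = ΔV / Q = 2.016 × 10^7 m³ / 1.417 × 10^6 m³/d = 14.23 d

t ≈ 14.2 days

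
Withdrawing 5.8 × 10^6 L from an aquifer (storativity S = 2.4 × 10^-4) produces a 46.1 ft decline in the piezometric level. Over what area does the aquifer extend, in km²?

Δh = 46.1 ft = 14.05 m
ΔV = 5.8 × 10^6 L = 5800 m³
A = ΔV / (S × Δh) = 5800 / (2.4 × 10^-4 × 14.05) = 1.72 × 10^6 m²
A = 1.72 × 10^6 m² = 1.72 km²

A ≈ 1.72 km²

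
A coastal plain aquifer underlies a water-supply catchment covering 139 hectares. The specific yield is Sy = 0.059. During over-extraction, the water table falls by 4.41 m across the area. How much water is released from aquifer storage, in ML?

ΔV ≈ 362 ML

A = 139 hectares = 1.39 × 10^6 m²
ΔV = Sy × A × Δh = 0.059 × 1.39 × 10^6 m² × 4.41 m = 3.617 × 10^5 m³
ΔV = 3.617 × 10^5 m³ = 361.7 ML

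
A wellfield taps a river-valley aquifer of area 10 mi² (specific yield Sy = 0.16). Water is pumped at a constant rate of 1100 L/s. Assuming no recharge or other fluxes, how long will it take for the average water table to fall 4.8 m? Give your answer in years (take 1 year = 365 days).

A = 10 mi² = 2.59 × 10^7 m²
ΔV = Sy × A × Δh = 0.16 × 2.59 × 10^7 × 4.8 = 1.989 × 10^7 m³
Q = 1100 L/s = 95040 m³/d
t = ΔV / Q = 1.989 × 10^7 m³ / 95040 m³/d = 209.3 d
t = 209.3 d ≈ 0.5734 years

t ≈ 0.573 years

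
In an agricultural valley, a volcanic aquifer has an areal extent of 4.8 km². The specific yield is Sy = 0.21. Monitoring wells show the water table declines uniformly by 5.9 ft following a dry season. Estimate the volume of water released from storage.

A = 4.8 km² = 4.8 × 10^6 m²
Δh = 5.9 ft = 1.798 m
ΔV = Sy × A × Δh = 0.21 × 4.8 × 10^6 m² × 1.798 m = 1.813 × 10^6 m³

ΔV ≈ 1.81 × 10^6 m³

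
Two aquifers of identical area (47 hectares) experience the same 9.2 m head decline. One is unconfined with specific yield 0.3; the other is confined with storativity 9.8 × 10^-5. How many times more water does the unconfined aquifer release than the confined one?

A = 47 hectares = 4.7 × 10^5 m²
Unconfined: ΔV_u = Sy × A × Δh = 0.3 × 4.7 × 10^5 × 9.2 = 1.297 × 10^6 m³
Confined: ΔV_c = S × A × Δh = 9.8 × 10^-5 × 4.7 × 10^5 × 9.2 = 423.8 m³
Ratio = ΔV_u / ΔV_c = Sy / S = 0.3 / 9.8 × 10^-5 = 3061

ΔV_u / ΔV_c ≈ 3060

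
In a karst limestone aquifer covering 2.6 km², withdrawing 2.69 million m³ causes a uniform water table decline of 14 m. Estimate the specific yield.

Sy ≈ 0.074

A = 2.6 km² = 2.6 × 10^6 m²
ΔV = 2.69 million m³ = 2.69 × 10^6 m³
Sy = ΔV / (A × Δh) = 2.69 × 10^6 m³ / (2.6 × 10^6 m² × 14 m) = 0.0739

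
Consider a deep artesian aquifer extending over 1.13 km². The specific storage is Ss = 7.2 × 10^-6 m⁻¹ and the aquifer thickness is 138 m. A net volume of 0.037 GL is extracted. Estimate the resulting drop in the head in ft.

Δh ≈ 108 ft

S = Ss × b = 7.2 × 10^-6 m⁻¹ × 138 m = 9.936 × 10^-4
A = 1.13 km² = 1.13 × 10^6 m²
ΔV = 0.037 GL = 37000 m³
Δh = ΔV / (S × A) = 37000 m³ / (9.936 × 10^-4 × 1.13 × 10^6 m²) = 32.95 m
Δh = 32.95 m = 108.1 ft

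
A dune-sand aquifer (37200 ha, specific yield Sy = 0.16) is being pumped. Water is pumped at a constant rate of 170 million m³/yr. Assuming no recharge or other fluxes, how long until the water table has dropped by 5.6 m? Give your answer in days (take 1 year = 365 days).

A = 37200 ha = 3.72 × 10^8 m²
ΔV = Sy × A × Δh = 0.16 × 3.72 × 10^8 × 5.6 = 3.333 × 10^8 m³
Q = 170 million m³/yr = 4.658 × 10^5 m³/d
t = ΔV / Q = 3.333 × 10^8 m³ / 4.658 × 10^5 m³/d = 715.6 d

t ≈ 716 days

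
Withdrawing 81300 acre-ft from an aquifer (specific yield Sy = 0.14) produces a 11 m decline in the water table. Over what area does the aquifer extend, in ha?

ΔV = 81300 acre-ft = 1.003 × 10^8 m³
A = ΔV / (Sy × Δh) = 1.003 × 10^8 / (0.14 × 11) = 6.512 × 10^7 m²
A = 6.512 × 10^7 m² = 6512 ha

A ≈ 6510 ha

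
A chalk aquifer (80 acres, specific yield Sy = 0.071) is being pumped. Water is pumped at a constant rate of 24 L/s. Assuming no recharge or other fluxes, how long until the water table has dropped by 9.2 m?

t ≈ 102 days

A = 80 acres = 3.237 × 10^5 m²
ΔV = Sy × A × Δh = 0.071 × 3.237 × 10^5 × 9.2 = 2.115 × 10^5 m³
Q = 24 L/s = 2074 m³/d
t = ΔV / Q = 2.115 × 10^5 m³ / 2074 m³/d = 102 d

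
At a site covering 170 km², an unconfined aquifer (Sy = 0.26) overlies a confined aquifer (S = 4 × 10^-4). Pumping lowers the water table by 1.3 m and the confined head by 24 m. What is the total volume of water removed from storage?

A = 170 km² = 1.7 × 10^8 m²
Unconfined: ΔV_u = Sy × A × Δh_u = 0.26 × 1.7 × 10^8 × 1.3 = 5.746 × 10^7 m³
Confined: ΔV_c = S × A × Δh_c = 4 × 10^-4 × 1.7 × 10^8 × 24 = 1.632 × 10^6 m³
Total ΔV = 5.746 × 10^7 + 1.632 × 10^6 = 5.909 × 10^7 m³

ΔV ≈ 5.91 × 10^7 m³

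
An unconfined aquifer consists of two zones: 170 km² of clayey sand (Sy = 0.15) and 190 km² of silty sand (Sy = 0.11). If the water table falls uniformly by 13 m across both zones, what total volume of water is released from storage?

ΔV ≈ 6.03 × 10^8 m³

A₁ = 170 km² = 1.7 × 10^8 m²; A₂ = 190 km² = 1.9 × 10^8 m²
ΔV₁ = 0.15 × 1.7 × 10^8 × 13 = 3.315 × 10^8 m³
ΔV₂ = 0.11 × 1.9 × 10^8 × 13 = 2.717 × 10^8 m³
ΔV = ΔV₁ + ΔV₂ = 6.032 × 10^8 m³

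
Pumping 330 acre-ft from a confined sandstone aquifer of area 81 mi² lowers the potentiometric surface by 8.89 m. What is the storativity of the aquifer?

A = 81 mi² = 2.098 × 10^8 m²
ΔV = 330 acre-ft = 4.07 × 10^5 m³
S = ΔV / (A × Δh) = 4.07 × 10^5 m³ / (2.098 × 10^8 m² × 8.89 m) = 2.183 × 10^-4

S ≈ 2.2 × 10^-4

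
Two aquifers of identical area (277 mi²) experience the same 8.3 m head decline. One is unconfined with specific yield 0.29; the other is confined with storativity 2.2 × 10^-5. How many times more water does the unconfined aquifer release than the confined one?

ΔV_u / ΔV_c ≈ 13200

A = 277 mi² = 7.174 × 10^8 m²
Unconfined: ΔV_u = Sy × A × Δh = 0.29 × 7.174 × 10^8 × 8.3 = 1.727 × 10^9 m³
Confined: ΔV_c = S × A × Δh = 2.2 × 10^-5 × 7.174 × 10^8 × 8.3 = 1.31 × 10^5 m³
Ratio = ΔV_u / ΔV_c = Sy / S = 0.29 / 2.2 × 10^-5 = 13180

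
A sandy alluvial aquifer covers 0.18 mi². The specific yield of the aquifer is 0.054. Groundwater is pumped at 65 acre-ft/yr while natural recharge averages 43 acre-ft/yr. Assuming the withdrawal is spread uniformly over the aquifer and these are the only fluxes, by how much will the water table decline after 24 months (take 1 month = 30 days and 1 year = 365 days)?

A = 0.18 mi² = 4.662 × 10^5 m²
Net abstraction = 65 − 43 = 22 acre-ft/yr
Q_net = 22 acre-ft/yr = 74.35 m³/d
t = 24 months = 720 d
ΔV = Q × t = 74.35 m³/d × 720 d = 53530 m³
Δh = ΔV / (Sy × A) = 53530 / (0.054 × 4.662 × 10^5) = 2.126 m

Δh ≈ 2.13 m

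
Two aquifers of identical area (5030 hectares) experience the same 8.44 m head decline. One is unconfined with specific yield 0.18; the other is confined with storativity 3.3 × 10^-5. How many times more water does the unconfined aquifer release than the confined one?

A = 5030 hectares = 5.03 × 10^7 m²
Unconfined: ΔV_u = Sy × A × Δh = 0.18 × 5.03 × 10^7 × 8.44 = 7.642 × 10^7 m³
Confined: ΔV_c = S × A × Δh = 3.3 × 10^-5 × 5.03 × 10^7 × 8.44 = 14010 m³
Ratio = ΔV_u / ΔV_c = Sy / S = 0.18 / 3.3 × 10^-5 = 5455

ΔV_u / ΔV_c ≈ 5450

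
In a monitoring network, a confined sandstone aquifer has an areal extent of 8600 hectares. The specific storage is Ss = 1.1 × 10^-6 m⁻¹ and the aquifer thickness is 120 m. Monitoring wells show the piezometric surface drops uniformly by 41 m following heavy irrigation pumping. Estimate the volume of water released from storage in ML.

S = Ss × b = 1.1 × 10^-6 m⁻¹ × 120 m = 1.32 × 10^-4
A = 8600 hectares = 8.6 × 10^7 m²
ΔV = S × A × Δh = 1.32 × 10^-4 × 8.6 × 10^7 m² × 41 m = 4.654 × 10^5 m³
ΔV = 4.654 × 10^5 m³ = 465.4 ML

ΔV ≈ 465 ML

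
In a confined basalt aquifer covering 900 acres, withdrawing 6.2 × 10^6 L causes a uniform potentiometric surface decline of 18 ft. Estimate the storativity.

S ≈ 3.1 × 10^-4

A = 900 acres = 3.642 × 10^6 m²
Δh = 18 ft = 5.486 m
ΔV = 6.2 × 10^6 L = 6200 m³
S = ΔV / (A × Δh) = 6200 m³ / (3.642 × 10^6 m² × 5.486 m) = 3.103 × 10^-4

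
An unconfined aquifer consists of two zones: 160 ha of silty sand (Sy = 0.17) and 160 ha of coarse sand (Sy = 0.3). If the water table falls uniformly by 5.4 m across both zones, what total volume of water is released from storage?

A₁ = 160 ha = 1.6 × 10^6 m²; A₂ = 160 ha = 1.6 × 10^6 m²
ΔV₁ = 0.17 × 1.6 × 10^6 × 5.4 = 1.469 × 10^6 m³
ΔV₂ = 0.3 × 1.6 × 10^6 × 5.4 = 2.592 × 10^6 m³
ΔV = ΔV₁ + ΔV₂ = 4.061 × 10^6 m³

ΔV ≈ 4.06 × 10^6 m³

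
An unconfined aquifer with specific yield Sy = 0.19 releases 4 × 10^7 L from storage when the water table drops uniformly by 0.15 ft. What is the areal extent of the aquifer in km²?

Δh = 0.15 ft = 0.04572 m
ΔV = 4 × 10^7 L = 40000 m³
A = ΔV / (Sy × Δh) = 40000 / (0.19 × 0.04572) = 4.605 × 10^6 m²
A = 4.605 × 10^6 m² = 4.605 km²

A ≈ 4.6 km²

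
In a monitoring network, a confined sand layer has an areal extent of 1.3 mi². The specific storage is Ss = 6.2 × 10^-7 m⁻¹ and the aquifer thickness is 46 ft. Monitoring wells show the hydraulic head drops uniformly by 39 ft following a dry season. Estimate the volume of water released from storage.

b = 46 ft = 14.02 m
S = Ss × b = 6.2 × 10^-7 m⁻¹ × 14.02 m = 8.693 × 10^-6
A = 1.3 mi² = 3.367 × 10^6 m²
Δh = 39 ft = 11.89 m
ΔV = S × A × Δh = 8.693 × 10^-6 × 3.367 × 10^6 m² × 11.89 m = 347.9 m³

ΔV ≈ 348 m³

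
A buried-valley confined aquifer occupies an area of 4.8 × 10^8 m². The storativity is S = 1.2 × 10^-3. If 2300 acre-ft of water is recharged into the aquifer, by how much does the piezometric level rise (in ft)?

ΔV = 2300 acre-ft = 2.837 × 10^6 m³
Δh = ΔV / (S × A) = 2.837 × 10^6 m³ / (0.0012 × 4.8 × 10^8 m²) = 4.925 m
Δh = 4.925 m = 16.16 ft

Δh ≈ 16.2 ft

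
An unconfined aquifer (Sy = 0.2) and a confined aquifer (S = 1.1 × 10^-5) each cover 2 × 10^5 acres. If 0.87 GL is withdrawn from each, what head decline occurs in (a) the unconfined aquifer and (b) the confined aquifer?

A = 2 × 10^5 acres = 8.094 × 10^8 m²
ΔV = 0.87 GL = 8.7 × 10^5 m³
Unconfined: Δh_u = ΔV/(Sy·A) = 8.7 × 10^5/(0.2 × 8.094 × 10^8) = 0.005375 m
Confined: Δh_c = ΔV/(S·A) = 8.7 × 10^5/(1.1 × 10^-5 × 8.094 × 10^8) = 97.72 m

Δh_u ≈ 0.00537 m; Δh_c ≈ 97.7 m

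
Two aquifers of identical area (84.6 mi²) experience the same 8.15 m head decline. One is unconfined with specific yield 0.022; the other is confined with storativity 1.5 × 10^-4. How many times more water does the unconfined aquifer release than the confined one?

ΔV_u / ΔV_c ≈ 147

A = 84.6 mi² = 2.191 × 10^8 m²
Unconfined: ΔV_u = Sy × A × Δh = 0.022 × 2.191 × 10^8 × 8.15 = 3.929 × 10^7 m³
Confined: ΔV_c = S × A × Δh = 1.5 × 10^-4 × 2.191 × 10^8 × 8.15 = 2.679 × 10^5 m³
Ratio = ΔV_u / ΔV_c = Sy / S = 0.022 / 1.5 × 10^-4 = 146.7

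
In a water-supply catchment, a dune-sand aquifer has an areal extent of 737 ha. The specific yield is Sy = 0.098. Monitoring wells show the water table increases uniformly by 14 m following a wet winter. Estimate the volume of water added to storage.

ΔV ≈ 1.01 × 10^7 m³

A = 737 ha = 7.37 × 10^6 m²
ΔV = Sy × A × Δh = 0.098 × 7.37 × 10^6 m² × 14 m = 1.011 × 10^7 m³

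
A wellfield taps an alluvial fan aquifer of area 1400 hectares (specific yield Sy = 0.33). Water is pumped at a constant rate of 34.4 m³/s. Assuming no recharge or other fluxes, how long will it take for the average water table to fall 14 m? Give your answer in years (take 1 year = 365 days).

t ≈ 0.0596 years

A = 1400 hectares = 1.4 × 10^7 m²
ΔV = Sy × A × Δh = 0.33 × 1.4 × 10^7 × 14 = 6.468 × 10^7 m³
Q = 34.4 m³/s = 2.972 × 10^6 m³/d
t = ΔV / Q = 6.468 × 10^7 m³ / 2.972 × 10^6 m³/d = 21.76 d
t = 21.76 d ≈ 0.05962 years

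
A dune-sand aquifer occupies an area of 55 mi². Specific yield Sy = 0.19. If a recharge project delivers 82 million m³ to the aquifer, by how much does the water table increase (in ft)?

Δh ≈ 9.94 ft

A = 55 mi² = 1.424 × 10^8 m²
ΔV = 82 million m³ = 8.2 × 10^7 m³
Δh = ΔV / (Sy × A) = 8.2 × 10^7 m³ / (0.19 × 1.424 × 10^8 m²) = 3.03 m
Δh = 3.03 m = 9.94 ft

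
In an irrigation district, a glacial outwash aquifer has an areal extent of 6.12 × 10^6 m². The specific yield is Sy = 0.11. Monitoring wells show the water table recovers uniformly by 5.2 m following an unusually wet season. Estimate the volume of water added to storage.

ΔV ≈ 3.5 × 10^6 m³

ΔV = Sy × A × Δh = 0.11 × 6.12 × 10^6 m² × 5.2 m = 3.501 × 10^6 m³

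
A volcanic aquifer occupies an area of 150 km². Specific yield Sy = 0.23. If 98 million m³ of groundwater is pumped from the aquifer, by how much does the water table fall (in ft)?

A = 150 km² = 1.5 × 10^8 m²
ΔV = 98 million m³ = 9.8 × 10^7 m³
Δh = ΔV / (Sy × A) = 9.8 × 10^7 m³ / (0.23 × 1.5 × 10^8 m²) = 2.841 m
Δh = 2.841 m = 9.319 ft

Δh ≈ 9.32 ft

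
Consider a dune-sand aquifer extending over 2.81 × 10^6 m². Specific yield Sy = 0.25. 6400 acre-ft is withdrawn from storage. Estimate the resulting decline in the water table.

ΔV = 6400 acre-ft = 7.894 × 10^6 m³
Δh = ΔV / (Sy × A) = 7.894 × 10^6 m³ / (0.25 × 2.81 × 10^6 m²) = 11.24 m

Δh ≈ 11.2 m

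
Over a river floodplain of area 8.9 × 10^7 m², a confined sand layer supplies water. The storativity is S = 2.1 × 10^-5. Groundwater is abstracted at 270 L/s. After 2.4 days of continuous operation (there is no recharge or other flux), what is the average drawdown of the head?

Q = 270 L/s = 23330 m³/d
ΔV = Q × t = 23330 m³/d × 2.4 d = 55990 m³
Δh = ΔV / (S × A) = 55990 / (2.1 × 10^-5 × 8.9 × 10^7) = 29.96 m

Δh ≈ 30 m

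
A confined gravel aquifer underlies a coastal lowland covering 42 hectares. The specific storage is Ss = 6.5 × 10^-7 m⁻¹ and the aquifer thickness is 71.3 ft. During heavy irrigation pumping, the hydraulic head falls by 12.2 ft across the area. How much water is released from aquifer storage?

b = 71.3 ft = 21.73 m
S = Ss × b = 6.5 × 10^-7 m⁻¹ × 21.73 m = 1.413 × 10^-5
A = 42 hectares = 4.2 × 10^5 m²
Δh = 12.2 ft = 3.719 m
ΔV = S × A × Δh = 1.413 × 10^-5 × 4.2 × 10^5 m² × 3.719 m = 22.06 m³

ΔV ≈ 22.1 m³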